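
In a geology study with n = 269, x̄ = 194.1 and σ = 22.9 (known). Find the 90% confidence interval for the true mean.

CI = x̄ ± z*(σ/√n) = 194.1 ± 1.645(22.9/√269) = 194.1 ± 2.3 = (191.8, 196.4)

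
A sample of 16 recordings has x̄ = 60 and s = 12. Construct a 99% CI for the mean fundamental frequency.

CI = x̄ ± t*(s/√n) = 60 ± 2.947(12/√16) = (51.16, 68.84)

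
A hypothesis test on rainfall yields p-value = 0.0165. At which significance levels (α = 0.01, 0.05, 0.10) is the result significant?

p = 0.0165. Significant at: α = 0.05, 0.1.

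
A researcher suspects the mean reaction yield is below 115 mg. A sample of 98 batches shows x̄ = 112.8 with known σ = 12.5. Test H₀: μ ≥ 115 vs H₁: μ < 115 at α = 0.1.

z = -1.742. Critical value: -1.28. Reject H₀.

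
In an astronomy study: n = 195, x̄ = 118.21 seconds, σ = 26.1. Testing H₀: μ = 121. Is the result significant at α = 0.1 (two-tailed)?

z = (118.21 - 121)/(26.1/√195) = -1.493. Since |z| ≤ 1.645, not significant at α = 0.1.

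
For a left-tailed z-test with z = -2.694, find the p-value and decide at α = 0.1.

p = P(Z < -2.694) = Φ(-2.694) ≈ 0.0035. Since p < 0.1, reject H₀ (significant) at α = 0.1.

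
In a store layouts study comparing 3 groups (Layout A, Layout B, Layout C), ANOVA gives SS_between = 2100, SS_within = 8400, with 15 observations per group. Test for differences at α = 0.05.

df_between = 2, df_within = 42. F = MS_between/MS_within = 1050.0/200.0 = 5.25. F_crit ≈ 3.22. Reject H₀. At least one mean differs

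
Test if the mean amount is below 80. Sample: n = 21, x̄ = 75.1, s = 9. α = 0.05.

t = (75.1 - 80)/(9/√21) = -2.495, df = 20. Critical t = -1.725. Reject H₀.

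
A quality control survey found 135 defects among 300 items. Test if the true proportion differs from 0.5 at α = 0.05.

p̂ = 0.45, p₀ = 0.5. z = (p̂ - p₀)/√(p₀(1-p₀)/n) = -1.732. Critical: ±1.96. Fail to reject H₀.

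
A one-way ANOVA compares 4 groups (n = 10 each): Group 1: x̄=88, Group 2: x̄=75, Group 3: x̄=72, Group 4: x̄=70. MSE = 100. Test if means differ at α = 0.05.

Grand mean = 76.25. SS_between = 1967.5, MS_between = 655.83. F = 6.558, F_crit ≈ 2.866. Reject H₀.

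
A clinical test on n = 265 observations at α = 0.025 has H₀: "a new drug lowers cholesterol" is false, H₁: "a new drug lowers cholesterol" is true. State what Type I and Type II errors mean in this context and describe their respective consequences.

Type I (false positive): concluding that a new drug lowers cholesterol when it is not — approving an ineffective drug — patients take a useless medication and may skip effective alternatives. Type II (false negative): failing to conclude that a new drug lowers cholesterol when it is — shelving an effective drug — patients miss out on a treatment that would have helped. Which is costlier depends on domain priorities and is a judgement call rather than a statistical fact.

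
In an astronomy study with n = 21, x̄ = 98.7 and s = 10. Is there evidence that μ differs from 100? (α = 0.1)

t = (x̄ - μ₀)/(s/√n) = (98.7 - 100)/(10/√21) = -0.596. df = 20, critical t = ±1.725. Fail to reject H₀.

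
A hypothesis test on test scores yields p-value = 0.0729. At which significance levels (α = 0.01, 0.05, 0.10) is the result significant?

p = 0.0729. Significant at: α = 0.1.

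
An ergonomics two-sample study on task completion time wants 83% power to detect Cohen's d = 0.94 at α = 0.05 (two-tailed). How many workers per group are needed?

z_{α/2} = 1.96, z_β = Φ⁻¹(0.83) = 0.954. For large effect (d = 0.94): n per group = 2(z_{α/2} + z_β)²/d² = 2(1.96 + 0.954)²/0.94² = 19.2 → 20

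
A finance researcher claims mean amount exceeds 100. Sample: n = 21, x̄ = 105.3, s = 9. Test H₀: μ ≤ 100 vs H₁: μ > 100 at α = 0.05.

t = (105.3 - 100)/(9/√21) = 2.699, df = 20. Critical t = 1.725. Reject H₀.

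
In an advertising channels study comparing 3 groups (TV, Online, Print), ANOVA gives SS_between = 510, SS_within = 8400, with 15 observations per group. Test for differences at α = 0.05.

df_between = 2, df_within = 42. F = MS_between/MS_within = 255.0/200.0 = 1.275. F_crit ≈ 3.22. Fail to reject H₀.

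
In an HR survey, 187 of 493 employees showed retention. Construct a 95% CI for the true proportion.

p̂ = 0.379. CI = p̂ ± z*√(p̂(1-p̂)/n) = (0.336, 0.422)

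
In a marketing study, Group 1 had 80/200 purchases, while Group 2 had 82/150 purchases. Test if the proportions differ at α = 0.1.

p̂₁ = 0.4, p̂₂ = 0.547, pooled p̂ = 0.463. z = -2.723. Critical: ±1.645. Reject H₀.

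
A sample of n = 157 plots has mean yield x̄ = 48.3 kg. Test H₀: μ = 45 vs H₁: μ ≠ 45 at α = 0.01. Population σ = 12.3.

z = (x̄ - μ₀)/(σ/√n) = (48.3 - 45)/(12.3/√157) = 3.362. Critical value: ±2.576. Since |3.362| > 2.576, Reject H₀.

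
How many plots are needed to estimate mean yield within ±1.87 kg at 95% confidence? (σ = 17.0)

n = (z*σ/E)² = (1.96×17.0/1.87)² = 317.5 → n = 318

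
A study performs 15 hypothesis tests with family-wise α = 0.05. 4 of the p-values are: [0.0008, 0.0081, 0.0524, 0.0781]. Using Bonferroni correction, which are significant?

Bonferroni α = 0.05/15 = 0.00333. Significant p-values: [0.0008]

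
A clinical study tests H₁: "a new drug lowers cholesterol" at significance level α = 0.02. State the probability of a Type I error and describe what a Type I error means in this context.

P(Type I error) = α = 0.02. A Type I error is rejecting H₀ when H₀ is actually true (false positive) — here, concluding that a new drug lowers cholesterol when in fact this is not the case. Consequence: approving an ineffective drug — patients take a useless medication and may skip effective alternatives.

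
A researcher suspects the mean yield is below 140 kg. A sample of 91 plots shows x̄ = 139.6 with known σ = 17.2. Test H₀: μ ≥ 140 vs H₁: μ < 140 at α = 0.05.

z = -0.222. Critical value: -1.645. Fail to reject H₀.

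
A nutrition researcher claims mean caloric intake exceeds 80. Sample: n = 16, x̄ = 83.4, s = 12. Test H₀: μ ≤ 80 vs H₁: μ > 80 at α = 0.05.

t = (83.4 - 80)/(12/√16) = 1.133, df = 15. Critical t = 1.753. Fail to reject H₀.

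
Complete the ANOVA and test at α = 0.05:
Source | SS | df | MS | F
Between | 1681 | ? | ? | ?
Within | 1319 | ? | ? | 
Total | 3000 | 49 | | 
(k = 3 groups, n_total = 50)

df_between = 2, df_within = 47. MS_between = 840.5, MS_within = 28.06. F = 29.95, F_crit ≈ 3.195. Reject H₀.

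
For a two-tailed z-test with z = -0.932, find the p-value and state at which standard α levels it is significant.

p = 2·P(Z > |-0.932|) = 2·(1 - Φ(0.932)) ≈ 0.3513. Not significant at any standard level.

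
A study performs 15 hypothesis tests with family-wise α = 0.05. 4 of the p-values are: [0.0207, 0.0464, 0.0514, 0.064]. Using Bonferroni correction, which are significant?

Bonferroni α = 0.05/15 = 0.00333. None of the given p-values are significant.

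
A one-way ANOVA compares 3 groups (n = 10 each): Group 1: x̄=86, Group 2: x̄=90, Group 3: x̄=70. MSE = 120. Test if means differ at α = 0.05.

Grand mean = 82.0. SS_between = 2240.0, MS_between = 1120.0. F = 9.333, F_crit ≈ 3.354. Reject H₀.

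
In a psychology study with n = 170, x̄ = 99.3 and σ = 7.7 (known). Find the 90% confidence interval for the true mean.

CI = x̄ ± z*(σ/√n) = 99.3 ± 1.645(7.7/√170) = 99.3 ± 0.97 = (98.33, 100.27)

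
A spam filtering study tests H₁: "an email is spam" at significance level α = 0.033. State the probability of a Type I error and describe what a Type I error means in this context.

P(Type I error) = α = 0.033. A Type I error is rejecting H₀ when H₀ is actually true (false positive) — here, concluding that an email is spam when in fact this is not the case. Consequence: a legitimate email is sent to the spam folder and the user misses it.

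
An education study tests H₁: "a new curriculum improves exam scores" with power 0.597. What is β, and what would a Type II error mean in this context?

β = 1 - power = 1 - 0.597 = 0.403. A Type II error is failing to reject H₀ when H₀ is false (false negative) — here, failing to conclude that a new curriculum improves exam scores when in fact it is true. Consequence: keeping the old curriculum when the new one would have helped students.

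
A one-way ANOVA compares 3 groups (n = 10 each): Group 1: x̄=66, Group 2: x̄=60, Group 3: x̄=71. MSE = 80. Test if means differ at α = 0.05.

Grand mean = 65.67. SS_between = 606.67, MS_between = 303.33. F = 3.792, F_crit ≈ 3.354. Reject H₀.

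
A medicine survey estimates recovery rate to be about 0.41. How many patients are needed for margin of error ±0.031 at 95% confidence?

n = z²p(1-p)/E² = 1.96²×0.41×0.59/0.031² = 967.0 → n = 967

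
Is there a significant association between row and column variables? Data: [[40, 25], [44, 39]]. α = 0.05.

χ² = 1.08. df = 1, critical = 3.841. Fail to reject H₀. No evidence of dependence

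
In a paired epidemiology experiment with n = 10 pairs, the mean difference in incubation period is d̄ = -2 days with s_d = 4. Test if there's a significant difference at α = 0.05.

t = d̄/(s_d/√n) = -2/(4/√10) = -1.581. df = 9, critical t = ±2.262. Fail to reject H₀.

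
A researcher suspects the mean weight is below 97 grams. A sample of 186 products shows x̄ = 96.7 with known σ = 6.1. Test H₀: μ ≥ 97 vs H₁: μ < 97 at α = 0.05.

z = -0.671. Critical value: -1.645. Fail to reject H₀.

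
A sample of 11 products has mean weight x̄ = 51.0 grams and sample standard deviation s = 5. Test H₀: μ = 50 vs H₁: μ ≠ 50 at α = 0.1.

t = (x̄ - μ₀)/(s/√n) = (51.0 - 50)/(5/√11) = 0.663. df = 10, critical t = ±1.812. Fail to reject H₀.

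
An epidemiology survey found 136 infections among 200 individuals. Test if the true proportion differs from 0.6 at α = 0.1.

p̂ = 0.68, p₀ = 0.6. z = (p̂ - p₀)/√(p₀(1-p₀)/n) = 2.309. Critical: ±1.645. Reject H₀.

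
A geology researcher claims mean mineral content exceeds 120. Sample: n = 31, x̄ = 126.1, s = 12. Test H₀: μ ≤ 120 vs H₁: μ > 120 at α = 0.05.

t = (126.1 - 120)/(12/√31) = 2.83, df = 30. Critical t = 1.697. Reject H₀.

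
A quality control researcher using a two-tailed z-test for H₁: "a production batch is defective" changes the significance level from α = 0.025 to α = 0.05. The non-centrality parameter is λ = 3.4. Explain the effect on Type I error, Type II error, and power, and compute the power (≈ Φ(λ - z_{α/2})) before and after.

Increasing α from 0.025 to 0.05:
• Type I error rate increases (α is the Type I rate by definition).
• Critical value moves from z_{α/2} = 2.241 to 1.96, so power = Φ(λ - z_{α/2}) goes from Φ(3.4 - 2.241) = 0.877 to Φ(3.4 - 1.96) = 0.925.
• Type II error rate β = 1 - power therefore decreases (0.123 → 0.075).
Appropriate when false negatives are costly — here, shipping a defective batch — faulty products reach customers.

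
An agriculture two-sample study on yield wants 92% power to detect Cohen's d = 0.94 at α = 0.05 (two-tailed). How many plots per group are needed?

z_{α/2} = 1.96, z_β = Φ⁻¹(0.92) = 1.405. For large effect (d = 0.94): n per group = 2(z_{α/2} + z_β)²/d² = 2(1.96 + 1.405)²/0.94² = 25.6 → 26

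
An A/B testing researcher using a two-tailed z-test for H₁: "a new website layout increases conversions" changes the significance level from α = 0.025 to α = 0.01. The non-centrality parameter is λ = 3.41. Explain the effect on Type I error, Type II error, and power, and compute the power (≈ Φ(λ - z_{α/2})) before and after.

Decreasing α from 0.025 to 0.01:
• Type I error rate decreases (α is the Type I rate by definition).
• Critical value moves from z_{α/2} = 2.241 to 2.576, so power = Φ(λ - z_{α/2}) goes from Φ(3.41 - 2.241) = 0.879 to Φ(3.41 - 2.576) = 0.798.
• Type II error rate β = 1 - power therefore increases (0.121 → 0.202).
Appropriate when false positives are costly — here, rolling out a layout that doesn't actually help — wasted engineering effort.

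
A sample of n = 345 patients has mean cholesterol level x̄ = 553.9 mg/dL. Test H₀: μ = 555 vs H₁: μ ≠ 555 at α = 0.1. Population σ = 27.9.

z = (x̄ - μ₀)/(σ/√n) = (553.9 - 555)/(27.9/√345) = -0.732. Critical value: ±1.645. Since |-0.732| ≤ 1.645, Fail to reject H₀.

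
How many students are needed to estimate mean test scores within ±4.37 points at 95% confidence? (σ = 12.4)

n = (z*σ/E)² = (1.96×12.4/4.37)² = 30.9 → n = 31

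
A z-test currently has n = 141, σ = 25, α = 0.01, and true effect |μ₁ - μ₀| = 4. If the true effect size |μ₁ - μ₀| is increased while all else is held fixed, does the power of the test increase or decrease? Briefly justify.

Power increases: a larger true effect increases the non-centrality λ = |μ₁ - μ₀|/(σ/√n).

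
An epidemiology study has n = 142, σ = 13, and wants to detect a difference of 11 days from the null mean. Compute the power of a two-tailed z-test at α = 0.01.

SE = σ/√n = 13/√142 = 1.091. Non-centrality λ = d/SE = 11/1.091 = 10.083. Power ≈ Φ(λ - z_{α/2}) = Φ(10.083 - 2.576) = Φ(7.507) = 1.0.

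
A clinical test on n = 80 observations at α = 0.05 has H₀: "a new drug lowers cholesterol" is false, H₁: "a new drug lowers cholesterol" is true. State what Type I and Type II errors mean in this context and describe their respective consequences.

Type I (false positive): concluding that a new drug lowers cholesterol when it is not — approving an ineffective drug — patients take a useless medication and may skip effective alternatives. Type II (false negative): failing to conclude that a new drug lowers cholesterol when it is — shelving an effective drug — patients miss out on a treatment that would have helped. Which is costlier depends on domain priorities and is a judgement call rather than a statistical fact.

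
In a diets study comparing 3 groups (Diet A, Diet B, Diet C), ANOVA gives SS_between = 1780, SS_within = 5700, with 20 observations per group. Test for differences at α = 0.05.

df_between = 2, df_within = 57. F = MS_between/MS_within = 890.0/100.0 = 8.9. F_crit ≈ 3.159. Reject H₀. At least one mean differs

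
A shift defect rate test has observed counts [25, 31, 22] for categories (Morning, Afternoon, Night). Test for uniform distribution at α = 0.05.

Expected = 26 each. χ² = Σ(O-E)²/E = 1.615. df = 2, critical value = 5.991. Fail to reject H₀.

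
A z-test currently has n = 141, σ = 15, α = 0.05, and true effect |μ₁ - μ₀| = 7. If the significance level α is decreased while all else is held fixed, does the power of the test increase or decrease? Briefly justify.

Power decreases: a smaller α raises the critical value, so less of the H₁ sampling distribution falls in the rejection region.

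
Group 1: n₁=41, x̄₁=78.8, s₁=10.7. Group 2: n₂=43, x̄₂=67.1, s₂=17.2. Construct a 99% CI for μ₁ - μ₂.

Difference = 11.7. SE = √(10.7²/41 + 17.2²/43) = 3.11. CI = (3.69, 19.71)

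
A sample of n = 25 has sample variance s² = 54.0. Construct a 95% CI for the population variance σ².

df = 24. χ²_{0.025} = 39.364, χ²_{0.975} = 12.401. CI for σ² = ((n-1)s²/χ²_{α/2}, (n-1)s²/χ²_{1-α/2}) = (24·54.0/39.364, 24·54.0/12.401) = (32.92, 104.51)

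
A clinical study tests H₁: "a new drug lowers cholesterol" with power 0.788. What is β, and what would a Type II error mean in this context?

β = 1 - power = 1 - 0.788 = 0.212. A Type II error is failing to reject H₀ when H₀ is false (false negative) — here, failing to conclude that a new drug lowers cholesterol when in fact it is true. Consequence: shelving an effective drug — patients miss out on a treatment that would have helped.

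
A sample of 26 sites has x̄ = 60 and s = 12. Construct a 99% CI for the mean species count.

CI = x̄ ± t*(s/√n) = 60 ± 2.787(12/√26) = (53.44, 66.56)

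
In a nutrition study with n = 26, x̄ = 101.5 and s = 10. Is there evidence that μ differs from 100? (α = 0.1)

t = (x̄ - μ₀)/(s/√n) = (101.5 - 100)/(10/√26) = 0.765. df = 25, critical t = ±1.708. Fail to reject H₀.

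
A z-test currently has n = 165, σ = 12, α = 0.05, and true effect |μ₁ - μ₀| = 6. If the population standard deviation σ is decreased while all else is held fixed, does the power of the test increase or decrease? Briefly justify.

Power increases: a smaller σ shrinks the standard error σ/√n, moving the sampling distribution under H₁ further from the critical value.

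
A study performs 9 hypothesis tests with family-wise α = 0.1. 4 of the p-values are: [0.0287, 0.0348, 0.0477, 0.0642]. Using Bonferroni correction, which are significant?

Bonferroni α = 0.1/9 = 0.01111. None of the given p-values are significant.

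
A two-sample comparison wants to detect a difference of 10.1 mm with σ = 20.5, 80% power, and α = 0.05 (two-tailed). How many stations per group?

n per group = 2(z_α/2 + z_β)²σ²/d² = 2×(1.96 + 0.84)²×20.5²/10.1² = 64.6 → n = 65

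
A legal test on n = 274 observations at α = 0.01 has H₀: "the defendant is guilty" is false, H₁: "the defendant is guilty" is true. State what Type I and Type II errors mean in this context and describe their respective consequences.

Type I (false positive): concluding that the defendant is guilty when it is not — convicting an innocent person. Type II (false negative): failing to conclude that the defendant is guilty when it is — acquitting a guilty person. Which is costlier depends on domain priorities and is a judgement call rather than a statistical fact.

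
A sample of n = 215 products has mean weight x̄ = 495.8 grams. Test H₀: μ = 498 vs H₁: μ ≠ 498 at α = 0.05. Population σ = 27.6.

z = (x̄ - μ₀)/(σ/√n) = (495.8 - 498)/(27.6/√215) = -1.169. Critical value: ±1.96. Since |-1.169| ≤ 1.96, Fail to reject H₀.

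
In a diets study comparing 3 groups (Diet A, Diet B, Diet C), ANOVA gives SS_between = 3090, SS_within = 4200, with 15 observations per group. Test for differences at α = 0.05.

df_between = 2, df_within = 42. F = MS_between/MS_within = 1545.0/100.0 = 15.45. F_crit ≈ 3.22. Reject H₀. At least one mean differs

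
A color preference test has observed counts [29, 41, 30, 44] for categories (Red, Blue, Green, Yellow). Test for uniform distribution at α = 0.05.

Expected = 36 each. χ² = Σ(O-E)²/E = 4.833. df = 3, critical value = 7.815. Fail to reject H₀.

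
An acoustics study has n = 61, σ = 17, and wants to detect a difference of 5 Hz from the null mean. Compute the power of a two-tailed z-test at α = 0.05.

SE = σ/√n = 17/√61 = 2.177. Non-centrality λ = d/SE = 5/2.177 = 2.297. Power ≈ Φ(λ - z_{α/2}) = Φ(2.297 - 1.96) = Φ(0.337) = 0.632.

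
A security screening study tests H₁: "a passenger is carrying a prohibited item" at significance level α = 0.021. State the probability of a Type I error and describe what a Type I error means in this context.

P(Type I error) = α = 0.021. A Type I error is rejecting H₀ when H₀ is actually true (false positive) — here, concluding that a passenger is carrying a prohibited item when in fact this is not the case. Consequence: detaining an innocent passenger — delay and inconvenience.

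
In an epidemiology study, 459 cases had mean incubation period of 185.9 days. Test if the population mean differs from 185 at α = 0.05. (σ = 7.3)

z = (x̄ - μ₀)/(σ/√n) = (185.9 - 185)/(7.3/√459) = 2.641. Critical value: ±1.96. Since |2.641| > 1.96, Reject H₀.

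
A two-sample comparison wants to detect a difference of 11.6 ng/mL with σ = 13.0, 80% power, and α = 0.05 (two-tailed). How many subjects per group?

n per group = 2(z_α/2 + z_β)²σ²/d² = 2×(1.96 + 0.84)²×13.0²/11.6² = 19.7 → n = 20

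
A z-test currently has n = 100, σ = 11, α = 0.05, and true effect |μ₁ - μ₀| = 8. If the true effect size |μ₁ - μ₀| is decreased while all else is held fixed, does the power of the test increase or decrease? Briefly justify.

Power decreases: a smaller true effect decreases the non-centrality λ = |μ₁ - μ₀|/(σ/√n).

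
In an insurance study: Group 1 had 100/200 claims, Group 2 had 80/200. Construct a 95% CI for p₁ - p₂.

p̂₁ = 0.5, p̂₂ = 0.4. Difference = 0.1. CI = (0.003, 0.197)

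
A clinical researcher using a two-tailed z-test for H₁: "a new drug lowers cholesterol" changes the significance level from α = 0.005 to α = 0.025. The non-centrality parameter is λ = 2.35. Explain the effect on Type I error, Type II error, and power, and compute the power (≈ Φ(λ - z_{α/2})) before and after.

Increasing α from 0.005 to 0.025:
• Type I error rate increases (α is the Type I rate by definition).
• Critical value moves from z_{α/2} = 2.807 to 2.241, so power = Φ(λ - z_{α/2}) goes from Φ(2.35 - 2.807) = 0.324 to Φ(2.35 - 2.241) = 0.543.
• Type II error rate β = 1 - power therefore decreases (0.676 → 0.457).
Appropriate when false negatives are costly — here, shelving an effective drug — patients miss out on a treatment that would have helped.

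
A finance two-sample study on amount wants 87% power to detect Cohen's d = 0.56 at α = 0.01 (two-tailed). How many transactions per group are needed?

z_{α/2} = 2.576, z_β = Φ⁻¹(0.87) = 1.126. For medium effect (d = 0.56): n per group = 2(z_{α/2} + z_β)²/d² = 2(2.576 + 1.126)²/0.56² = 87.4 → 88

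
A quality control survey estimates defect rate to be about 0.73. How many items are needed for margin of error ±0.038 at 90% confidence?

n = z²p(1-p)/E² = 1.645²×0.73×0.27/0.038² = 369.4 → n = 370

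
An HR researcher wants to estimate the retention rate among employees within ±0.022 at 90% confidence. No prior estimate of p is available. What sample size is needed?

Conservative approach: use p = 0.5 (maximizes p(1-p) = 0.25). n = z²(0.25)/E² = 1.645²×0.25/0.022² = 1397.7 → n = 1398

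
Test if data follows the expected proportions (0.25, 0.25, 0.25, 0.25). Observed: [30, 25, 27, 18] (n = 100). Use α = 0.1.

Expected: [25.0, 25.0, 25.0, 25.0]. χ² = 3.12. df = 3, critical = 6.251. Fail to reject H₀.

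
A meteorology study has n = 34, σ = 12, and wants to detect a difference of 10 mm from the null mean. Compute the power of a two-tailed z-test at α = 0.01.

SE = σ/√n = 12/√34 = 2.058. Non-centrality λ = d/SE = 10/2.058 = 4.859. Power ≈ Φ(λ - z_{α/2}) = Φ(4.859 - 2.576) = Φ(2.283) = 0.989.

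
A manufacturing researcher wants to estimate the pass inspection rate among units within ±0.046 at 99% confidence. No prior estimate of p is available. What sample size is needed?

Conservative approach: use p = 0.5 (maximizes p(1-p) = 0.25). n = z²(0.25)/E² = 2.576²×0.25/0.046² = 784.0 → n = 784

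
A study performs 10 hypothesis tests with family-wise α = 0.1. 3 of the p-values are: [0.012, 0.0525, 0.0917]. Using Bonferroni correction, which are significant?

Bonferroni α = 0.1/10 = 0.01. None of the given p-values are significant.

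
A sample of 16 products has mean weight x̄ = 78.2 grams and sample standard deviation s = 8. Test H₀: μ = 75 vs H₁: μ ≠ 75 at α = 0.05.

t = (x̄ - μ₀)/(s/√n) = (78.2 - 75)/(8/√16) = 1.6. df = 15, critical t = ±2.131. Fail to reject H₀.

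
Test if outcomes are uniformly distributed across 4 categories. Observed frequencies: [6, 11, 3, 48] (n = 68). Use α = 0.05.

Expected = 17 each. χ² = Σ(O-E)²/E = 77.294. df = 3, critical value = 7.815. Reject H₀.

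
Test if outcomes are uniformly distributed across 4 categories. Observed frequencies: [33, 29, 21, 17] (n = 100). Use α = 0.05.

Expected = 25 each. χ² = Σ(O-E)²/E = 6.4. df = 3, critical value = 7.815. Fail to reject H₀.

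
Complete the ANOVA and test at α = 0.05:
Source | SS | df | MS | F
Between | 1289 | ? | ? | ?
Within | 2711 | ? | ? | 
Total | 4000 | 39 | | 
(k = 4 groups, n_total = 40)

df_between = 3, df_within = 36. MS_between = 429.67, MS_within = 75.31. F = 5.706, F_crit ≈ 2.866. Reject H₀.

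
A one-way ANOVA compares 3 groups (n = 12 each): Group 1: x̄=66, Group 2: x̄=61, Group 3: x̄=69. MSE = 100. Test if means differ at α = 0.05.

Grand mean = 65.33. SS_between = 392.0, MS_between = 196.0. F = 1.96, F_crit ≈ 3.285. Fail to reject H₀.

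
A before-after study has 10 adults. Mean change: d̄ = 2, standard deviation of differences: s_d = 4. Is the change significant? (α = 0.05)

t = d̄/(s_d/√n) = 2/(4/√10) = 1.581. df = 9, critical t = ±2.262. Fail to reject H₀.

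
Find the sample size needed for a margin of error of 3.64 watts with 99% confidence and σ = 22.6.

n = (z*σ/E)² = (2.576×22.6/3.64)² = 255.8 → n = 256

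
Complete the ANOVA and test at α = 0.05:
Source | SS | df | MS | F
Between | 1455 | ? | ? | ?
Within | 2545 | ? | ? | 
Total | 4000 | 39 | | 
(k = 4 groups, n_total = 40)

df_between = 3, df_within = 36. MS_between = 485.0, MS_within = 70.69. F = 6.861, F_crit ≈ 2.866. Reject H₀.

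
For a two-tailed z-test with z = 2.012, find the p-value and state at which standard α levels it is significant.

p = 2·P(Z > |2.012|) = 2·(1 - Φ(2.012)) ≈ 0.0442. Significant at α = 0.1; Significant at α = 0.05.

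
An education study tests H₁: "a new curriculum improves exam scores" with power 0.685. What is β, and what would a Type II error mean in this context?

β = 1 - power = 1 - 0.685 = 0.315. A Type II error is failing to reject H₀ when H₀ is false (false negative) — here, failing to conclude that a new curriculum improves exam scores when in fact it is true. Consequence: keeping the old curriculum when the new one would have helped students.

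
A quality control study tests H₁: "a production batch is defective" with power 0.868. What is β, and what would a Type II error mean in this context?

β = 1 - power = 1 - 0.868 = 0.132. A Type II error is failing to reject H₀ when H₀ is false (false negative) — here, failing to conclude that a production batch is defective when in fact it is true. Consequence: shipping a defective batch — faulty products reach customers.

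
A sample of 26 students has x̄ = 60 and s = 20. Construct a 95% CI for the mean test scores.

CI = x̄ ± t*(s/√n) = 60 ± 2.06(20/√26) = (51.92, 68.08)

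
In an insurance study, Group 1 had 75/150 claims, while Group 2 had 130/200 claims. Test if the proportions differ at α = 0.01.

p̂₁ = 0.5, p̂₂ = 0.65, pooled p̂ = 0.586. z = -2.819. Critical: ±2.576. Reject H₀.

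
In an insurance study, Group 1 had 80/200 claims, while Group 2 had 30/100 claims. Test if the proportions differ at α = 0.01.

p̂₁ = 0.4, p̂₂ = 0.3, pooled p̂ = 0.367. z = 1.694. Critical: ±2.576. Fail to reject H₀.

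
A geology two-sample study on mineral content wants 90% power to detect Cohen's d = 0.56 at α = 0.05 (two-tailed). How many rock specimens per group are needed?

z_{α/2} = 1.96, z_β = Φ⁻¹(0.9) = 1.282. For medium effect (d = 0.56): n per group = 2(z_{α/2} + z_β)²/d² = 2(1.96 + 1.282)²/0.56² = 67.03 → 68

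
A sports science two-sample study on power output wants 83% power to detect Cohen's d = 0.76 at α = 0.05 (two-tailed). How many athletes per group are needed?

z_{α/2} = 1.96, z_β = Φ⁻¹(0.83) = 0.954. For medium effect (d = 0.76): n per group = 2(z_{α/2} + z_β)²/d² = 2(1.96 + 0.954)²/0.76² = 29.4 → 30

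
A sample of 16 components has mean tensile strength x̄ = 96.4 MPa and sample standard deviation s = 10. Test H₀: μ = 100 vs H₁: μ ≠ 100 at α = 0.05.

t = (x̄ - μ₀)/(s/√n) = (96.4 - 100)/(10/√16) = -1.44. df = 15, critical t = ±2.131. Fail to reject H₀.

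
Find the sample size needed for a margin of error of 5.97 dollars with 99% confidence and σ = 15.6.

n = (z*σ/E)² = (2.576×15.6/5.97)² = 45.3 → n = 46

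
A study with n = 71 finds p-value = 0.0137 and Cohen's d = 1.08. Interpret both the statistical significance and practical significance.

Statistically significant (p = 0.0137 < 0.05). Cohen's d = 1.08 indicates a large effect size. Both statistical and practical significance should be considered.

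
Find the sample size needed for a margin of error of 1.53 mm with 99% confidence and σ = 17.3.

n = (z*σ/E)² = (2.576×17.3/1.53)² = 848.4 → n = 849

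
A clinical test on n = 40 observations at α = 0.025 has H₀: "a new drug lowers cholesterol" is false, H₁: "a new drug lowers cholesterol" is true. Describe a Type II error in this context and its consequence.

Type II error: failing to reject H₀ when it is false — concluding that a new drug lowers cholesterol is not supported when in fact it is. Consequence: shelving an effective drug — patients miss out on a treatment that would have helped.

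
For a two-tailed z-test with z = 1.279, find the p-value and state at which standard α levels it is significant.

p = 2·P(Z > |1.279|) = 2·(1 - Φ(1.279)) ≈ 0.2009. Not significant at any standard level.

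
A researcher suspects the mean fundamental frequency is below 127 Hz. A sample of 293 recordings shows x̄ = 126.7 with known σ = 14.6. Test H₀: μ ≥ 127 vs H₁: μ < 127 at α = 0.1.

z = -0.352. Critical value: -1.28. Fail to reject H₀.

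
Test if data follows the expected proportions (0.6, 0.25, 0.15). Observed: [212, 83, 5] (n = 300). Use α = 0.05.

Expected: [180.0, 75.0, 45.0]. χ² = 42.098. df = 2, critical = 5.991. Reject H₀.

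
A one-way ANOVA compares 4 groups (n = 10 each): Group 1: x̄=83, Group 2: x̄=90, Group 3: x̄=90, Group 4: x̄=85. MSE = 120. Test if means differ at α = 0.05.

Grand mean = 87.0. SS_between = 380.0, MS_between = 126.67. F = 1.056, F_crit ≈ 2.866. Fail to reject H₀.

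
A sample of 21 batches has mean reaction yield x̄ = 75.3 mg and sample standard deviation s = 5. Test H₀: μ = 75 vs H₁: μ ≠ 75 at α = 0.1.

t = (x̄ - μ₀)/(s/√n) = (75.3 - 75)/(5/√21) = 0.275. df = 20, critical t = ±1.725. Fail to reject H₀.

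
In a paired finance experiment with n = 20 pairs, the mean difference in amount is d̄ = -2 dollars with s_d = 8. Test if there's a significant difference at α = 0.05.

t = d̄/(s_d/√n) = -2/(8/√20) = -1.118. df = 19, critical t = ±2.093. Fail to reject H₀.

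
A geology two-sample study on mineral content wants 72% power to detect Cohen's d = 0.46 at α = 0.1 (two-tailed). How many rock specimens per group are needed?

z_{α/2} = 1.645, z_β = Φ⁻¹(0.72) = 0.583. For small effect (d = 0.46): n per group = 2(z_{α/2} + z_β)²/d² = 2(1.645 + 0.583)²/0.46² = 46.9 → 47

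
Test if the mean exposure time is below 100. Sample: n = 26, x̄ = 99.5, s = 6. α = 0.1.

t = (99.5 - 100)/(6/√26) = -0.425, df = 25. Critical t = -1.316. Fail to reject H₀.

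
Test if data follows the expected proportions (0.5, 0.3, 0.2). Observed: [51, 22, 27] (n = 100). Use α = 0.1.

Expected: [50.0, 30.0, 20.0]. χ² = 4.603. df = 2, critical = 4.605. Fail to reject H₀.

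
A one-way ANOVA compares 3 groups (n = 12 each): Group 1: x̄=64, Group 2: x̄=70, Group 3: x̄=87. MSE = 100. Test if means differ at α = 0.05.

Grand mean = 73.67. SS_between = 3416.0, MS_between = 1708.0. F = 17.08, F_crit ≈ 3.285. Reject H₀.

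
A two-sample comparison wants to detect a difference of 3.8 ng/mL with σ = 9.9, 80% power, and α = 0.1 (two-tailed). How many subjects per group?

n per group = 2(z_α/2 + z_β)²σ²/d² = 2×(1.645 + 0.84)²×9.9²/3.8² = 83.8 → n = 84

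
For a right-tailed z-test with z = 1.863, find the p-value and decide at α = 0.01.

p = P(Z > 1.863) = 1 - Φ(1.863) ≈ 0.0312. Since p ≥ 0.01, fail to reject H₀ (not significant) at α = 0.01.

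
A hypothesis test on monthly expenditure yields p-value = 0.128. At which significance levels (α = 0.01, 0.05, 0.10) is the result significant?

p = 0.128. Not significant at any of the given levels.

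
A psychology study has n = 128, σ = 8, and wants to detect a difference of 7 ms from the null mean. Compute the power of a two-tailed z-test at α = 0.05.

SE = σ/√n = 8/√128 = 0.707. Non-centrality λ = d/SE = 7/0.707 = 9.899. Power ≈ Φ(λ - z_{α/2}) = Φ(9.899 - 1.96) = Φ(7.939) = 1.0.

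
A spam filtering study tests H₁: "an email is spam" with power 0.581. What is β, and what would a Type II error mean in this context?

β = 1 - power = 1 - 0.581 = 0.419. A Type II error is failing to reject H₀ when H₀ is false (false negative) — here, failing to conclude that an email is spam when in fact it is true. Consequence: a spam email lands in the inbox.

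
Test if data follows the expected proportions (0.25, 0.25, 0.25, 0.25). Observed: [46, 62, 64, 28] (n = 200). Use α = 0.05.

Expected: [50.0, 50.0, 50.0, 50.0]. χ² = 16.8. df = 3, critical = 7.815. Reject H₀.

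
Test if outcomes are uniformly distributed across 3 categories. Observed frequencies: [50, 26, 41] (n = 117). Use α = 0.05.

Expected = 39 each. χ² = Σ(O-E)²/E = 7.538. df = 2, critical value = 5.991. Reject H₀.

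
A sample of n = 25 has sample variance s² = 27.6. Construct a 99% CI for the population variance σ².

df = 24. χ²_{0.005} = 45.559, χ²_{0.995} = 9.886. CI for σ² = ((n-1)s²/χ²_{α/2}, (n-1)s²/χ²_{1-α/2}) = (24·27.6/45.559, 24·27.6/9.886) = (14.54, 67.0)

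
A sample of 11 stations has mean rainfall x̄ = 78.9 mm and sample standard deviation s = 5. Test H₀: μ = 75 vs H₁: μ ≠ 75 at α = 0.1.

t = (x̄ - μ₀)/(s/√n) = (78.9 - 75)/(5/√11) = 2.587. df = 10, critical t = ±1.812. Reject H₀.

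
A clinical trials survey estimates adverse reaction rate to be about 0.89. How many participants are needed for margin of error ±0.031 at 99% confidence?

n = z²p(1-p)/E² = 2.576²×0.89×0.11/0.031² = 676.01 → n = 677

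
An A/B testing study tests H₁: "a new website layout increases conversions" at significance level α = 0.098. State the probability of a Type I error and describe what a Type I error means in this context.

P(Type I error) = α = 0.098. A Type I error is rejecting H₀ when H₀ is actually true (false positive) — here, concluding that a new website layout increases conversions when in fact this is not the case. Consequence: rolling out a layout that doesn't actually help — wasted engineering effort.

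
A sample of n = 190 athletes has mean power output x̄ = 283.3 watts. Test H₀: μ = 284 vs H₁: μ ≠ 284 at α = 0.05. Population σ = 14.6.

z = (x̄ - μ₀)/(σ/√n) = (283.3 - 284)/(14.6/√190) = -0.661. Critical value: ±1.96. Since |-0.661| ≤ 1.96, Fail to reject H₀.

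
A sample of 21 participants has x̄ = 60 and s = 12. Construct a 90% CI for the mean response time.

CI = x̄ ± t*(s/√n) = 60 ± 1.725(12/√21) = (55.48, 64.52)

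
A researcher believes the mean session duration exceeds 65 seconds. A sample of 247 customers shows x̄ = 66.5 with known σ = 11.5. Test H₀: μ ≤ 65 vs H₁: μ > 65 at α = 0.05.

z = 2.05. Critical value: 1.645. Reject H₀.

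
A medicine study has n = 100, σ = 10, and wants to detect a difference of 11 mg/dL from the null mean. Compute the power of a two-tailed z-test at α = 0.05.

SE = σ/√n = 10/√100 = 1.0. Non-centrality λ = d/SE = 11/1.0 = 11.0. Power ≈ Φ(λ - z_{α/2}) = Φ(11.0 - 1.96) = Φ(9.04) = 1.0.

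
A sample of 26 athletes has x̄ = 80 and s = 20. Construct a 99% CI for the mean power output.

CI = x̄ ± t*(s/√n) = 80 ± 2.787(20/√26) = (69.07, 90.93)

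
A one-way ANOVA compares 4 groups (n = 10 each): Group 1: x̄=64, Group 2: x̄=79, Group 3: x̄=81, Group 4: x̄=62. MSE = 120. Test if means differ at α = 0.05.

Grand mean = 71.5. SS_between = 2930.0, MS_between = 976.67. F = 8.139, F_crit ≈ 2.866. Reject H₀.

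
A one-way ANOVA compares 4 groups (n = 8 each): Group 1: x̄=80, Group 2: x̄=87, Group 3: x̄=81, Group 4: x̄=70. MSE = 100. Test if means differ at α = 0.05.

Grand mean = 79.5. SS_between = 1192.0, MS_between = 397.33. F = 3.973, F_crit ≈ 2.947. Reject H₀.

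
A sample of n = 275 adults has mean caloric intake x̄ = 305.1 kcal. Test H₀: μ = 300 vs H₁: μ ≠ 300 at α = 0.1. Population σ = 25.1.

z = (x̄ - μ₀)/(σ/√n) = (305.1 - 300)/(25.1/√275) = 3.369. Critical value: ±1.645. Since |3.369| > 1.645, Reject H₀.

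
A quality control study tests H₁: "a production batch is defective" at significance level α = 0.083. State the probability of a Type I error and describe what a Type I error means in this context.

P(Type I error) = α = 0.083. A Type I error is rejecting H₀ when H₀ is actually true (false positive) — here, concluding that a production batch is defective when in fact this is not the case. Consequence: scrapping a good batch — wasted material and cost for no reason.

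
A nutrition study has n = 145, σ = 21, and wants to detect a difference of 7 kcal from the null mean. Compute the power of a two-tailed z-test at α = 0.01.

SE = σ/√n = 21/√145 = 1.744. Non-centrality λ = d/SE = 7/1.744 = 4.014. Power ≈ Φ(λ - z_{α/2}) = Φ(4.014 - 2.576) = Φ(1.438) = 0.925.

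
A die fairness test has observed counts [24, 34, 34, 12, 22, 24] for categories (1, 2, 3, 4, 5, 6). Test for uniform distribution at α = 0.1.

Expected = 25 each. χ² = Σ(O-E)²/E = 13.68. df = 5, critical value = 9.236. Reject H₀.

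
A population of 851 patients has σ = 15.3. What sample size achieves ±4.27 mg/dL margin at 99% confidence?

Without FPC: n₀ = (2.576×15.3/4.27)² = 85.196. With FPC: n = n₀N/(n₀+N-1) = 77.5 → n = 78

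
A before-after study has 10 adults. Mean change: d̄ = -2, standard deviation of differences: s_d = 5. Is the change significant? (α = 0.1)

t = d̄/(s_d/√n) = -2/(5/√10) = -1.265. df = 9, critical t = ±1.833. Fail to reject H₀.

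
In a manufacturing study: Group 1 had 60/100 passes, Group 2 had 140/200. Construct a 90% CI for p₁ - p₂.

p̂₁ = 0.6, p̂₂ = 0.7. Difference = -0.1. CI = (-0.197, -0.003)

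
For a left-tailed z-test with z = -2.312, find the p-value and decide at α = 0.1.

p = P(Z < -2.312) = Φ(-2.312) ≈ 0.0104. Since p < 0.1, reject H₀ (significant) at α = 0.1.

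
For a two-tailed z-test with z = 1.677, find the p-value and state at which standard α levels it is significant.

p = 2·P(Z > |1.677|) = 2·(1 - Φ(1.677)) ≈ 0.0935. Significant at α = 0.1.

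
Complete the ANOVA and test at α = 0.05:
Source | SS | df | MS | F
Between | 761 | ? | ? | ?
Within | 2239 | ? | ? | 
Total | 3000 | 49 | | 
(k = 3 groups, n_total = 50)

df_between = 2, df_within = 47. MS_between = 380.5, MS_within = 47.64. F = 7.987, F_crit ≈ 3.195. Reject H₀.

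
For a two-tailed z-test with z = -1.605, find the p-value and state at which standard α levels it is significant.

p = 2·P(Z > |-1.605|) = 2·(1 - Φ(1.605)) ≈ 0.1085. Not significant at any standard level.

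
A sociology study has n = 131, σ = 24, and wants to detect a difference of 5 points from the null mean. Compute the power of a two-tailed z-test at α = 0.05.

SE = σ/√n = 24/√131 = 2.097. Non-centrality λ = d/SE = 5/2.097 = 2.384. Power ≈ Φ(λ - z_{α/2}) = Φ(2.384 - 1.96) = Φ(0.424) = 0.664.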